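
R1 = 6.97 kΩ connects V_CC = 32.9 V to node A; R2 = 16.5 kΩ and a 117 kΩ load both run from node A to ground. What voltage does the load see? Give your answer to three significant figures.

V_out ≈ 22.2 V

The load sits in parallel with R2, giving an effective lower resistance R2' = R2·R_L/(R2+R_L) = 14.46 kΩ.
Voltage divider with the loaded lower leg: V_out = 32.9 × 14.46/(6.97 + 14.46) = 32.9 × 0.6748 = 22.20 V.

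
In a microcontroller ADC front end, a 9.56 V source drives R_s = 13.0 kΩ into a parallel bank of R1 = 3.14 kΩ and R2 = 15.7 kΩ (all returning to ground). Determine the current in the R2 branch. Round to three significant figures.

I ≈ 0.102 mA

Combine the parallel branches: R_p = (1/3.14 + 1/15.7)⁻¹ = 2.617 kΩ.
V_A by voltage divider: V_A = 9.56 × 2.617/(13.0 + 2.617) = 1.602 V.
Branch current I = V_A/R2 = 1.602/15.7 = 0.1020 mA.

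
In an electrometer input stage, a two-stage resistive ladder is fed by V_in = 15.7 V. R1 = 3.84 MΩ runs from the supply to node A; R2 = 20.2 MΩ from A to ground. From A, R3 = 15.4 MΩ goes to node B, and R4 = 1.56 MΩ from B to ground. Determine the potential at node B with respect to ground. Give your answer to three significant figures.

V_B ≈ 1.02 V

Node A sees R2 in parallel with the series input of stage 2, R3 + R4 = 16.96 MΩ.
Effective lower resistance at A: R2 ‖ 16.96 = 9.219 MΩ.
So V_A = 15.7 × 0.7060 = 11.08 V.
V_B = V_A × 0.09198 = 1.019 V.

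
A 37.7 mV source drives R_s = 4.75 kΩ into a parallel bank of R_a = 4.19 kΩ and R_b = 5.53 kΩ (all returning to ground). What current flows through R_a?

Combine the parallel branches: R_p = (1/4.19 + 1/5.53)⁻¹ = 2.384 kΩ.
V_A by voltage divider: V_A = 37.7 × 2.384/(4.75 + 2.384) = 12.60 mV.
I(R_a) = V_A / R_a = 12.60/4.19 = 3.007 µA.

I ≈ 3.01 µA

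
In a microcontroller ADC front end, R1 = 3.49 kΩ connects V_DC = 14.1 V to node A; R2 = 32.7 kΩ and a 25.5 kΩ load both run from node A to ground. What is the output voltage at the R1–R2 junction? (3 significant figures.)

The load sits in parallel with R2, giving an effective lower resistance R2' = R2·R_L/(R2+R_L) = 14.33 kΩ.
Then V_out = V_DC · R2'/(R1 + R2') = 14.1 × 14.33/17.82 = 11.34 V.

V_out ≈ 11.3 V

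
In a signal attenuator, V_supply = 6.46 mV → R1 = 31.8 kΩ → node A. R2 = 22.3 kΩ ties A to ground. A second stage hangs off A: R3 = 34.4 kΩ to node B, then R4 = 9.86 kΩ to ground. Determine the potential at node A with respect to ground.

V_A ≈ 2.05 mV

Node A sees R2 in parallel with the series input of stage 2, R3 + R4 = 44.26 kΩ.
Effective lower resistance at A: R2 ‖ 44.26 = 14.83 kΩ.
V_A = 6.46 × 14.83/(31.8 + 14.83) = 2.054 mV.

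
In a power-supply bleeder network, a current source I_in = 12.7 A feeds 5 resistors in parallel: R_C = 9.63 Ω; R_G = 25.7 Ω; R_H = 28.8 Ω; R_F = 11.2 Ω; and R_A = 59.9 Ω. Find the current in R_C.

I ≈ 4.65 A

Conductances: ΣG = 1/9.63 + 1/25.7 + 1/28.8 + 1/11.2 + 1/59.9 = 0.2835 (1/Ω).
By the current-divider rule, I = I_in · G_k/ΣG = 12.7 × 0.3663 = 4.653 A.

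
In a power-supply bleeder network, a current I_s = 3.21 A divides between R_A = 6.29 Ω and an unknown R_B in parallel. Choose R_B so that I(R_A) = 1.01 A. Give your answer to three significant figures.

R_B ≈ 2.89 Ω

The fraction through R_A equals R_B/(R_A+R_B).
1.01/3.21 = R_B/(R_A + R_B) → R_B = R_A · (0.3146)/(1 − 0.3146) = 6.29 × 0.4591 = 2.888 Ω.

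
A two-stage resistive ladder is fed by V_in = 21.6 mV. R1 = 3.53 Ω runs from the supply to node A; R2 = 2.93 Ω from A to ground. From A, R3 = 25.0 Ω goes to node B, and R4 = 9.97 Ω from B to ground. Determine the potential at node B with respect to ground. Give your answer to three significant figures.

Node A sees R2 in parallel with the series input of stage 2, R3 + R4 = 34.97 Ω.
R2 ‖ (R3+R4) = 2.703 Ω.
So V_A = 21.6 × 0.4337 = 9.368 mV.
Then the unloaded second divider: V_B = V_A × R4/(R3+R4) = 9.368 × 0.2851 = 2.671 mV.

V_B ≈ 2.67 mV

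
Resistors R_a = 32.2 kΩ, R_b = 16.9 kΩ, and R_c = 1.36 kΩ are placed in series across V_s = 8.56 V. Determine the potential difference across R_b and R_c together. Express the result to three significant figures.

Total series resistance ΣR = 32.2 + 16.9 + 1.36 = 50.46 kΩ.
R_{R_b..R_c} = 16.9 + 1.36 = 18.26 kΩ.
By the voltage-divider rule, V = 8.56 × 18.26/50.46 = 3.098 V.

V ≈ 3.10 V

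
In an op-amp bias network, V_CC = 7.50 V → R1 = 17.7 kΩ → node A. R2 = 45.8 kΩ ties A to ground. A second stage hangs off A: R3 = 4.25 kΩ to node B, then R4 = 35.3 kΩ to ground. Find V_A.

Node A sees R2 in parallel with the series input of stage 2, R3 + R4 = 39.55 kΩ.
R2 ‖ (R3+R4) = 21.22 kΩ.
First divider: V_A = V_CC · 21.22/(17.7 + 21.22) = 4.089 V.

V_A ≈ 4.09 V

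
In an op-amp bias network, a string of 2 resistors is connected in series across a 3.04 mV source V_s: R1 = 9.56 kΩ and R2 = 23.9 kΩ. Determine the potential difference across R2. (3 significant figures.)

ΣR = 9.56 + 23.9 = 33.46 kΩ.
Voltage divider: V = V_s · (23.90 / 33.46) = 3.04 × 0.7143 = 2.171 mV.

V ≈ 2.17 mV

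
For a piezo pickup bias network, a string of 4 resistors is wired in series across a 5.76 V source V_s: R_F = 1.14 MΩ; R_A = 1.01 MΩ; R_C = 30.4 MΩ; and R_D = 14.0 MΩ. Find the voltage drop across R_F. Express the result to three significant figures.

Series total: ΣR = 1.14 + 1.01 + 30.4 + 14.0 = 46.55 MΩ.
Voltage divider: V = V_s · (1.140 / 46.55) = 5.76 × 0.02449 = 0.1411 V.

V ≈ 0.141 V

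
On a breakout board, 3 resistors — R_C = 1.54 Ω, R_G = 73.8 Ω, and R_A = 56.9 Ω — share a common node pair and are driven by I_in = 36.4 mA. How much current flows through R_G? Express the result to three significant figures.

Conductances: ΣG = 1/1.54 + 1/73.8 + 1/56.9 = 0.6805 (1/Ω).
Current divider: I(R_G) = I_in · G_k/ΣG = 36.4 × (0.01355/0.6805) = 36.4 × 0.01991 = 0.7248 mA.

I ≈ 0.725 mA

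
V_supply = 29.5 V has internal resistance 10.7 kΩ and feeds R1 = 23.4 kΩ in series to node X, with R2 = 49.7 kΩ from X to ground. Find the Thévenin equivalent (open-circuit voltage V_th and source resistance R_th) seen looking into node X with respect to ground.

V_th ≈ 17.5 V, R_th ≈ 20.2 kΩ

R1' = 10.7 + 23.4 = 34.10 kΩ (source resistance + R1).
With X open, the divider is unloaded: V_th = 29.5 × 49.7/83.80 = 17.50 V.
With V_supply suppressed (replaced by a short), R_th = R1' ‖ R2 = (34.10 × 49.7)/(34.10 + 49.7) = 20.22 kΩ.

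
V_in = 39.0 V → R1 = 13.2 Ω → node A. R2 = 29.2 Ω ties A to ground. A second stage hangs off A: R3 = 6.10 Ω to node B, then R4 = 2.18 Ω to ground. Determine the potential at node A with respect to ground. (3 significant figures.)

The second stage (R3 + R4 = 8.280 Ω) loads node A in parallel with R2.
R2 ‖ (R3+R4) = 6.451 Ω.
So V_A = 39.0 × 0.3283 = 12.80 V.

V_A ≈ 12.8 V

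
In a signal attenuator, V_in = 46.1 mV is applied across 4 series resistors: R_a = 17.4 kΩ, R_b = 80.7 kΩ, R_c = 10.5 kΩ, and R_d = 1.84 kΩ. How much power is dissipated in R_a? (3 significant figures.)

P ≈ 3.03 nW

The common current is I = 46.1/110.4 = 0.4174 µA.
V(R_a) = I·R = 7.263 mV; P = V·I = 7.263 × 0.4174 = 3.032 nW.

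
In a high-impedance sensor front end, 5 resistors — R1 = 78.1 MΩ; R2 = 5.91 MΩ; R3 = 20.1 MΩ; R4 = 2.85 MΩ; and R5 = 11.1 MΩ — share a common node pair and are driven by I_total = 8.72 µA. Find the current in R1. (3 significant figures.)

Total conductance ΣG = 1/78.1 + 1/5.91 + 1/20.1 + 1/2.85 + 1/11.1 = 0.6727 (units of 1/MΩ).
By the current-divider rule, I = I_total · G_k/ΣG = 8.72 × 0.01903 = 0.1660 µA.

I ≈ 0.166 µA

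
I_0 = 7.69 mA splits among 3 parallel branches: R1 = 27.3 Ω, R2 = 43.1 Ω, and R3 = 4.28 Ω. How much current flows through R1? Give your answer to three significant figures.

I ≈ 0.960 mA

ΣG = 1/27.3 + 1/43.1 + 1/4.28 = 0.2935.
Current divider: I(R1) = I_0 · G_k/ΣG = 7.69 × (0.03663/0.2935) = 7.69 × 0.1248 = 0.9598 mA.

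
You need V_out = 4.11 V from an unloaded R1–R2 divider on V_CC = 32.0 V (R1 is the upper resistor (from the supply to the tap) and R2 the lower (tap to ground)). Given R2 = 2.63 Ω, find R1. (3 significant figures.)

V_out/V_CC = R2/(R1+R2) = 0.1284.
So R1 = R2 · (V_CC/V_out − 1) = 2.63 × (32.0/4.11 − 1) = 2.63 × 6.786 = 17.85 Ω.

R1 ≈ 17.8 Ω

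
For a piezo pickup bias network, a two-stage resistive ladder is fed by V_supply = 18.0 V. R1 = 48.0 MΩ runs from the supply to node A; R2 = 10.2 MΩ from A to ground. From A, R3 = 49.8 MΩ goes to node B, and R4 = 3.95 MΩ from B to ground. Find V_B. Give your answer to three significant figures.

V_B ≈ 0.200 V

Looking into the second stage from A: R3 + R4 = 53.75 MΩ appears in parallel with R2.
Effective lower resistance at A: R2 ‖ 53.75 = 8.573 MΩ.
So V_A = 18.0 × 0.1515 = 2.728 V.
Then the unloaded second divider: V_B = V_A × R4/(R3+R4) = 2.728 × 0.07349 = 0.2005 V.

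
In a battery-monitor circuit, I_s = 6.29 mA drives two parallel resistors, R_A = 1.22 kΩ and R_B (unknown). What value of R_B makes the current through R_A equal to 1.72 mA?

The fraction through R_A equals R_B/(R_A+R_B).
With f = 0.2734, R_B = R_A · f/(1−f) = 1.22 × 0.3764 = 0.4592 kΩ.

R_B ≈ 0.459 kΩ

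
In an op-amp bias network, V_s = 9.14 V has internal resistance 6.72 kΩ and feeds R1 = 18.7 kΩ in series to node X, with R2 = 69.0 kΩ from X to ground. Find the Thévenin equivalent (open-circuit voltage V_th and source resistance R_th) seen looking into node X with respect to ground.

V_th ≈ 6.68 V, R_th ≈ 18.6 kΩ

R1' = 6.72 + 18.7 = 25.42 kΩ (source resistance + R1).
With X open, the divider is unloaded: V_th = 9.14 × 69.0/94.42 = 6.679 V.
With V_s suppressed (replaced by a short), R_th = R1' ‖ R2 = (25.42 × 69.0)/(25.42 + 69.0) = 18.58 kΩ.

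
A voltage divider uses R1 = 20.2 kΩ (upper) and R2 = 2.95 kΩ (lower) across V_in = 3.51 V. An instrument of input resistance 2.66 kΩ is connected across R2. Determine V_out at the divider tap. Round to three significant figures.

R2 ‖ R_L = (2.95 × 2.66)/(2.95 + 2.66) = 1.399 kΩ.
Then V_out = V_in · R2'/(R1 + R2') = 3.51 × 1.399/21.60 = 0.2273 V.

V_out ≈ 0.227 V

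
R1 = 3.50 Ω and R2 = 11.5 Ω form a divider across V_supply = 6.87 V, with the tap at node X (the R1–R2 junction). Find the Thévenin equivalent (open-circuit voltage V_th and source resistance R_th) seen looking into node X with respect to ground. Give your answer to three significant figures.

Open-circuit (no load on X): V_th = V_supply · R2/(R1 + R2) = 6.87 × 11.5/(3.500 + 11.5) = 5.267 V.
With V_supply suppressed (replaced by a short), R_th = R1 ‖ R2 = (3.500 × 11.5)/(3.500 + 11.5) = 2.683 Ω.

V_th ≈ 5.27 V, R_th ≈ 2.68 Ω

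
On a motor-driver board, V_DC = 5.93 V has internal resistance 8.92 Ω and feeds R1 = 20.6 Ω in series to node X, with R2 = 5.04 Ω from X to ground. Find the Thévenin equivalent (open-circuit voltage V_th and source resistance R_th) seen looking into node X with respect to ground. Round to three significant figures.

R1' = 8.92 + 20.6 = 29.52 Ω (source resistance + R1).
With X open, the divider is unloaded: V_th = 5.93 × 5.04/34.56 = 0.8648 V.
Looking into X with the source shorted: R_th = R1'·R2/(R1'+R2) = 29.52 × 5.04/34.56 = 4.305 Ω.

V_th ≈ 0.865 V, R_th ≈ 4.31 Ω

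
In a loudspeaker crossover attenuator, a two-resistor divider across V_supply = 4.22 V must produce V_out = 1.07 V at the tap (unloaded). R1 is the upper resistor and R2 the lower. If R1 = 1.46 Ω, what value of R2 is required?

V_out/V_supply = R2/(R1+R2) = 0.2536.
Rearranging, R2 = R1·k/(1−k) = 1.46 × 0.3397 = 0.4959 Ω.

R2 ≈ 0.496 Ω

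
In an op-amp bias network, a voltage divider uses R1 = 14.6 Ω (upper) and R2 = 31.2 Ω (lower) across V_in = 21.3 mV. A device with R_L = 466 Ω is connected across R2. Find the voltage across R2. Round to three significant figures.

The load sits in parallel with R2, giving an effective lower resistance R2' = R2·R_L/(R2+R_L) = 29.24 Ω.
Then V_out = V_in · R2'/(R1 + R2') = 21.3 × 29.24/43.84 = 14.21 mV.
(Unloaded it would be 14.5 mV; the load pulls it down.)

V_out ≈ 14.2 mV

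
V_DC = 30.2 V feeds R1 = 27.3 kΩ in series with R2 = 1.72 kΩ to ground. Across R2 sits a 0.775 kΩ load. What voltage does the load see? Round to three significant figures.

First combine the lower leg with the load: R2 ‖ R_L = 0.5343 kΩ.
Then V_out = V_DC · R2'/(R1 + R2') = 30.2 × 0.5343/27.83 = 0.5797 V.

V_out ≈ 0.580 V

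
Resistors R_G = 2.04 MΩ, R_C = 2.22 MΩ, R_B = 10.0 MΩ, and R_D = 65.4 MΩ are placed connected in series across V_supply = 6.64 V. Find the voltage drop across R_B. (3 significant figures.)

Series total: ΣR = 2.04 + 2.22 + 10.0 + 65.4 = 79.66 MΩ.
V = V_supply · R/ΣR = 6.64 × 0.1255 = 0.8335 V.

V ≈ 0.834 V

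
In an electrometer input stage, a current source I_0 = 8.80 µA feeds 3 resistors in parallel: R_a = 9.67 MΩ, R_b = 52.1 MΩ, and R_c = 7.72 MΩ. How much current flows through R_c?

I ≈ 4.52 µA

ΣG = 1/9.67 + 1/52.1 + 1/7.72 = 0.2521.
By the current-divider rule, I = I_0 · G_k/ΣG = 8.80 × 0.5137 = 4.521 µA.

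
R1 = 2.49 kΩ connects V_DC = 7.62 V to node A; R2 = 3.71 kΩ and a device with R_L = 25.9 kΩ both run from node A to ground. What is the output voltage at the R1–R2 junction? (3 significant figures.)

V_out ≈ 4.31 V

R2 ‖ R_L = (3.71 × 25.9)/(3.71 + 25.9) = 3.245 kΩ.
Voltage divider with the loaded lower leg: V_out = 7.62 × 3.245/(2.49 + 3.245) = 7.62 × 0.5658 = 4.312 V.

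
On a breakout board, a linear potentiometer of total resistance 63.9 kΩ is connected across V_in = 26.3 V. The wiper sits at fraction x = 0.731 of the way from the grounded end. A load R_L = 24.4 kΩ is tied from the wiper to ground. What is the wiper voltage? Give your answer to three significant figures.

Split the track: R_lower = x·R_p = 46.71 kΩ, R_upper = (1−x)·R_p = 17.19 kΩ.
R_L loads the lower segment: effective lower R = 16.03 kΩ.
Then V_out = V_in · 16.03/(17.19 + 16.03) = 12.69 V.

V_out ≈ 12.7 V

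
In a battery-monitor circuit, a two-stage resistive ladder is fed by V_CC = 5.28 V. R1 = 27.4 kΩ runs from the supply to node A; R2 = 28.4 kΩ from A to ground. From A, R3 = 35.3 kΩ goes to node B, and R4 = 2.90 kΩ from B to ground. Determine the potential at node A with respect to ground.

Node A sees R2 in parallel with the series input of stage 2, R3 + R4 = 38.20 kΩ.
R2 ‖ (R3+R4) = 16.29 kΩ.
V_A = 5.28 × 16.29/(27.4 + 16.29) = 1.969 V.

V_A ≈ 1.97 V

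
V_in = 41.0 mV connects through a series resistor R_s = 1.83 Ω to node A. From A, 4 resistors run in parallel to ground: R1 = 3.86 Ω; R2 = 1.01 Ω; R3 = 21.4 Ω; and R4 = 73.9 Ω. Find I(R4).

Equivalent of the parallel group: R_p = 0.7637 Ω.
Node voltage V_A = V_in · R_p/(R_s + R_p) = 41.0 × 0.2944 = 12.07 mV.
Branch current I = V_A/R4 = 12.07/73.9 = 0.1634 mA.

I ≈ 0.163 mA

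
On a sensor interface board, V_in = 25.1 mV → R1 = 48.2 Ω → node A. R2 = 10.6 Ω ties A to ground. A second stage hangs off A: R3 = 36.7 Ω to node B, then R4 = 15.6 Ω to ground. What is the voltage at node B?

Looking into the second stage from A: R3 + R4 = 52.30 Ω appears in parallel with R2.
R2 ‖ (R3+R4) = 8.814 Ω.
First divider: V_A = V_in · 8.814/(48.2 + 8.814) = 3.880 mV.
Stage 2 is unloaded, so V_B = V_A · R4/(R3+R4) = 3.880 × 15.6/52.30 = 1.157 mV.

V_B ≈ 1.16 mV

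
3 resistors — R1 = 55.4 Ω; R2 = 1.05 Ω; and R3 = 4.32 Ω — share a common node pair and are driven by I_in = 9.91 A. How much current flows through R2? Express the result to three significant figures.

I ≈ 7.85 A

ΣG = 1/55.4 + 1/1.05 + 1/4.32 = 1.202.
By the current-divider rule, I = I_in · G_k/ΣG = 9.91 × 0.7924 = 7.853 A.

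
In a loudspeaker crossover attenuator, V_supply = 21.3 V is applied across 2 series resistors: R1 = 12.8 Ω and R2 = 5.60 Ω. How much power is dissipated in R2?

P ≈ 7.50 W

The common current is I = 21.3/18.40 = 1.158 A.
P = I²R = 1.340 × 5.60 = 7.504 W.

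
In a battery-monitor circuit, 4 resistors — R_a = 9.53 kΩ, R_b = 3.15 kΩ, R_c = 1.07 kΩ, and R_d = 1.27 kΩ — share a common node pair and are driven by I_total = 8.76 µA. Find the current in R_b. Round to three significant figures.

Total conductance ΣG = 1/9.53 + 1/3.15 + 1/1.07 + 1/1.27 = 2.144 (units of 1/kΩ).
R_b takes the fraction G_k/ΣG = 0.3175/2.144 = 0.1480, so I = 8.76 × 0.1480 = 1.297 µA.

I ≈ 1.30 µA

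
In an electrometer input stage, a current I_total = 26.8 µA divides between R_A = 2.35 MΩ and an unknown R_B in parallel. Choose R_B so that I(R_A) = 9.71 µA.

R_B ≈ 1.34 MΩ

In a two-way split, I_A/I_total = R_B/(R_A + R_B).
9.71/26.8 = R_B/(R_A + R_B) → R_B = R_A · (0.3623)/(1 − 0.3623) = 2.35 × 0.5682 = 1.335 MΩ.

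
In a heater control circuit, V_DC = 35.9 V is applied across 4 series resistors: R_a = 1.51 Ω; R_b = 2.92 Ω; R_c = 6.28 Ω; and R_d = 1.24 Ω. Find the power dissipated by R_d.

ΣR = 11.95 Ω → I = 35.9/11.95 = 3.004 A.
P = I²R = 9.025 × 1.24 = 11.19 W.

P ≈ 11.2 W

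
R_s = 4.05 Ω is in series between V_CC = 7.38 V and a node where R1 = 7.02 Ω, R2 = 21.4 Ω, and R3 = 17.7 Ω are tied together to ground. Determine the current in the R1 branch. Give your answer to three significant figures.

I ≈ 0.527 A

Equivalent of the parallel group: R_p = 4.070 Ω.
V_A by voltage divider: V_A = 7.38 × 4.070/(4.05 + 4.070) = 3.699 V.
I(R1) = V_A / R1 = 3.699/7.02 = 0.5270 A.
(Equivalently: I_total = 0.9088 A, then current-divider fraction G_k/ΣG = 0.5798.)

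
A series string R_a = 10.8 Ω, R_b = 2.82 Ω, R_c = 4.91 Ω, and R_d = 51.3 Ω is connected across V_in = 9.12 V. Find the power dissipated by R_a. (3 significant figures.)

P ≈ 0.184 W

Series current I = V_in/ΣR = 9.12/69.83 = 0.1306 A.
V(R_a) = I·R = 1.411 V; P = V·I = 1.411 × 0.1306 = 0.1842 W.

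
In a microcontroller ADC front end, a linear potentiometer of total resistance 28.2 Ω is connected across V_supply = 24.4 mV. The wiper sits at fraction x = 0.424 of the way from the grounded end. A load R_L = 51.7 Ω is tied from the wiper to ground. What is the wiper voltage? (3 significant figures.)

Split the track: R_lower = x·R_p = 11.96 Ω, R_upper = (1−x)·R_p = 16.24 Ω.
R_L loads the lower segment: effective lower R = 9.711 Ω.
V_out = 24.4 × 9.711/(16.24 + 9.711) = 9.129 mV.

V_out ≈ 9.13 mV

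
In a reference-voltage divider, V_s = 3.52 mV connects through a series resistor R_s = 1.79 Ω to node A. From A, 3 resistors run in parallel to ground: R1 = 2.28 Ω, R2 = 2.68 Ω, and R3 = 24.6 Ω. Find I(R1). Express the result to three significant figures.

Combine the parallel branches: R_p = (1/2.28 + 1/2.68 + 1/24.6)⁻¹ = 1.173 Ω.
V_A by voltage divider: V_A = 3.52 × 1.173/(1.79 + 1.173) = 1.394 mV.
Branch current I = V_A/R1 = 1.394/2.28 = 0.6112 mA.
(Check via current divider: I_total = 1.188 mA; share G_k/ΣG = 0.5146 → same result.)

I ≈ 0.611 mA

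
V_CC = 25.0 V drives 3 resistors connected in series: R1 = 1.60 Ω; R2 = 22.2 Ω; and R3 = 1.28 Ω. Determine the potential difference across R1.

V ≈ 1.59 V

ΣR = 1.60 + 22.2 + 1.28 = 25.08 Ω.
By the voltage-divider rule, V = 25.0 × 1.600/25.08 = 1.595 V.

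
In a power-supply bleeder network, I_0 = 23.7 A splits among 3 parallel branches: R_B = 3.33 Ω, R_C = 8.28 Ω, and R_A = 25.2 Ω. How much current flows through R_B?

I ≈ 15.4 A

Total conductance ΣG = 1/3.33 + 1/8.28 + 1/25.2 = 0.4608 (units of 1/Ω).
By the current-divider rule, I = I_0 · G_k/ΣG = 23.7 × 0.6518 = 15.45 A.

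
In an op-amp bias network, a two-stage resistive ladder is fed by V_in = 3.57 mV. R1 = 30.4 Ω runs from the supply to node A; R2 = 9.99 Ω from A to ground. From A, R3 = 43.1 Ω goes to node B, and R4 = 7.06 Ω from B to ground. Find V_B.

V_B ≈ 0.108 mV

The second stage (R3 + R4 = 50.16 Ω) loads node A in parallel with R2.
Effective lower resistance at A: R2 ‖ 50.16 = 8.331 Ω.
First divider: V_A = V_in · 8.331/(30.4 + 8.331) = 0.7679 mV.
V_B = V_A × 0.1407 = 0.1081 mV.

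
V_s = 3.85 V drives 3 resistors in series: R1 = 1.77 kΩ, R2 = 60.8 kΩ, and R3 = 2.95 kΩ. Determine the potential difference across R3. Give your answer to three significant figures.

Series total: ΣR = 1.77 + 60.8 + 2.95 = 65.52 kΩ.
V = V_s · R/ΣR = 3.85 × 0.04502 = 0.1733 V.

V ≈ 0.173 V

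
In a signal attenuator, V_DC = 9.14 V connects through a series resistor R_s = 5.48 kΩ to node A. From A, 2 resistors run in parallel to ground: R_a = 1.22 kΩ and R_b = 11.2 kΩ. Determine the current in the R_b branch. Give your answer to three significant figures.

Equivalent of the parallel group: R_p = 1.100 kΩ.
V_A by voltage divider: V_A = 9.14 × 1.100/(5.48 + 1.100) = 1.528 V.
Branch current I = V_A/R_b = 1.528/11.2 = 0.1364 mA.
(Equivalently: I_total = 1.389 mA, then current-divider fraction G_k/ΣG = 0.09823.)

I ≈ 0.136 mA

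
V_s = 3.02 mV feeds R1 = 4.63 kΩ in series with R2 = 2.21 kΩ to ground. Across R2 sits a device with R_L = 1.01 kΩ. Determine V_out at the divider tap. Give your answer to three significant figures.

V_out ≈ 0.393 mV

First combine the lower leg with the load: R2 ‖ R_L = 0.6932 kΩ.
Now apply the divider: V_out = 3.02 × 0.1302 = 0.3933 mV.
(Unloaded it would be 0.976 mV; the load pulls it down.)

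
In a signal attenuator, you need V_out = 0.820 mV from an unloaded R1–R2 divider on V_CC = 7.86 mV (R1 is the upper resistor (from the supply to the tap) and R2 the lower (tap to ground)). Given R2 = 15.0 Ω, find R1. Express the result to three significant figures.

V_out/V_CC = R2/(R1+R2) = 0.1043.
R1 = R2·(1/k − 1) = 15.0 × 8.585 = 128.8 Ω.

R1 ≈ 129 Ω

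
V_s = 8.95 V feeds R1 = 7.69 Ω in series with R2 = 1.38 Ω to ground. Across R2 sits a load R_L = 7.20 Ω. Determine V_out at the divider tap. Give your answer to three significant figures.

The load sits in parallel with R2, giving an effective lower resistance R2' = R2·R_L/(R2+R_L) = 1.158 Ω.
Voltage divider with the loaded lower leg: V_out = 8.95 × 1.158/(7.69 + 1.158) = 8.95 × 0.1309 = 1.171 V.

V_out ≈ 1.17 V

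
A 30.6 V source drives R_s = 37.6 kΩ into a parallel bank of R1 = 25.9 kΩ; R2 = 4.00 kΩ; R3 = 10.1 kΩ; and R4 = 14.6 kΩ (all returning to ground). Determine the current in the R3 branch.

Combine the parallel branches: R_p = (1/25.9 + 1/4.00 + 1/10.1 + 1/14.6)⁻¹ = 2.192 kΩ.
V_A = 30.6 × 2.192/39.79 = 1.686 V.
Branch current I = V_A/R3 = 1.686/10.1 = 0.1669 mA.

I ≈ 0.167 mA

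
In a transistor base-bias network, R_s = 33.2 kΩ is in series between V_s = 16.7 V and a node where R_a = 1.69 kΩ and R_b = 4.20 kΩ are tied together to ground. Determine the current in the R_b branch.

I ≈ 0.139 mA

Parallel bank: R_p = 1/(1/1.69 + 1/4.20) = 1.205 kΩ.
V_A = 16.7 × 1.205/34.41 = 0.5849 V.
I(R_b) = V_A / R_b = 0.5849/4.20 = 0.1393 mA.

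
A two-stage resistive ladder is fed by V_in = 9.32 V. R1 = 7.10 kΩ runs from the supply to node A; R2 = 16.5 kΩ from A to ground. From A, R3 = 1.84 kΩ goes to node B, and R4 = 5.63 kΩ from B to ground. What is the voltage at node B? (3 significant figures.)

The second stage (R3 + R4 = 7.470 kΩ) loads node A in parallel with R2.
Effective lower resistance at A: R2 ‖ 7.470 = 5.142 kΩ.
V_A = 9.32 × 5.142/(7.10 + 5.142) = 3.915 V.
V_B = V_A × 0.7537 = 2.950 V.

V_B ≈ 2.95 V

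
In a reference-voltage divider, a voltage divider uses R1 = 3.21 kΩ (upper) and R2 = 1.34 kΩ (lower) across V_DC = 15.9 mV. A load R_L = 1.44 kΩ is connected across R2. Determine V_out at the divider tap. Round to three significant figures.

V_out ≈ 2.83 mV

R2 ‖ R_L = (1.34 × 1.44)/(1.34 + 1.44) = 0.6941 kΩ.
Now apply the divider: V_out = 15.9 × 0.1778 = 2.827 mV.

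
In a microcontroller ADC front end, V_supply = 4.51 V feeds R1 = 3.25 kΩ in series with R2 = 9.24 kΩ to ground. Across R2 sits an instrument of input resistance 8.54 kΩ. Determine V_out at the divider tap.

R2 ‖ R_L = (9.24 × 8.54)/(9.24 + 8.54) = 4.438 kΩ.
Now apply the divider: V_out = 4.51 × 0.5773 = 2.603 V.
(Unloaded it would be 3.34 V; the load pulls it down.)

V_out ≈ 2.60 V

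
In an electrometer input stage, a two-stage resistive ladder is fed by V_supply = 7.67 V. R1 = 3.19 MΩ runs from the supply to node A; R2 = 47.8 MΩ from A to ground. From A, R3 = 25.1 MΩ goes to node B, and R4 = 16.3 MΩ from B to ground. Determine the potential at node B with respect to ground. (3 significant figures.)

Looking into the second stage from A: R3 + R4 = 41.40 MΩ appears in parallel with R2.
R2 ‖ (R3+R4) = 22.19 MΩ.
V_A = 7.67 × 22.19/(3.19 + 22.19) = 6.706 V.
Stage 2 is unloaded, so V_B = V_A · R4/(R3+R4) = 6.706 × 16.3/41.40 = 2.640 V.

V_B ≈ 2.64 V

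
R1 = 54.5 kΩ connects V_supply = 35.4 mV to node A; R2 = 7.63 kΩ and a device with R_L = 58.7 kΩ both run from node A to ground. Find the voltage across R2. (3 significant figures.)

First combine the lower leg with the load: R2 ‖ R_L = 6.752 kΩ.
Then V_out = V_supply · R2'/(R1 + R2') = 35.4 × 6.752/61.25 = 3.902 mV.

V_out ≈ 3.90 mV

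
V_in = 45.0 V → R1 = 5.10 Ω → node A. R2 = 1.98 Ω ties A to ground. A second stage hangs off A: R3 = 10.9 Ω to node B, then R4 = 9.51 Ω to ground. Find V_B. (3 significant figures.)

Looking into the second stage from A: R3 + R4 = 20.41 Ω appears in parallel with R2.
Effective lower resistance at A: R2 ‖ 20.41 = 1.805 Ω.
First divider: V_A = V_in · 1.805/(5.10 + 1.805) = 11.76 V.
Stage 2 is unloaded, so V_B = V_A · R4/(R3+R4) = 11.76 × 9.51/20.41 = 5.481 V.

V_B ≈ 5.48 V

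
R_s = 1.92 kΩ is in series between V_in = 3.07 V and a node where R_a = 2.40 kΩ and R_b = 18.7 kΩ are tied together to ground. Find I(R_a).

Equivalent of the parallel group: R_p = 2.127 kΩ.
Node voltage V_A = V_in · R_p/(R_s + R_p) = 3.07 × 0.5256 = 1.614 V.
I(R_a) = V_A / R_a = 1.614/2.40 = 0.6723 mA.
(Check via current divider: I_total = 0.7586 mA; share G_k/ΣG = 0.8863 → same result.)

I ≈ 0.672 mA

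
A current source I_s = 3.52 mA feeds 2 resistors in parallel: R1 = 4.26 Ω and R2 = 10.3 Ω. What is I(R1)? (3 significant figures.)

I ≈ 2.49 mA

For two parallel branches, I_k = I_s · (other R)/(sum of R).
I(R1) = 3.52 × 10.3/(4.26 + 10.3) = 3.52 × 0.7074 = 2.490 mA.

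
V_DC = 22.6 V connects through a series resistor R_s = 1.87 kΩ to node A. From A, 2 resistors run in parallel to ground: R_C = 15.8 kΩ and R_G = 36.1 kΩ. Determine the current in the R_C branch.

Equivalent of the parallel group: R_p = 10.99 kΩ.
V_A = 22.6 × 10.99/12.86 = 19.31 V.
Branch current I = V_A/R_C = 19.31/15.8 = 1.222 mA.
(Check via current divider: I_total = 1.757 mA; share G_k/ΣG = 0.6956 → same result.)

I ≈ 1.22 mA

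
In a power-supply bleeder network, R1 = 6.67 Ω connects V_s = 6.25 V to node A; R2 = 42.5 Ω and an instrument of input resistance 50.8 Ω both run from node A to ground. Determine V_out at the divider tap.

V_out ≈ 4.85 V

The load sits in parallel with R2, giving an effective lower resistance R2' = R2·R_L/(R2+R_L) = 23.14 Ω.
Voltage divider with the loaded lower leg: V_out = 6.25 × 23.14/(6.67 + 23.14) = 6.25 × 0.7763 = 4.852 V.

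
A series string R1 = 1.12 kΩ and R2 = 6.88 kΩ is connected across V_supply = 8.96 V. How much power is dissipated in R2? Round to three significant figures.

P ≈ 8.63 mW

The common current is I = 8.96/8.000 = 1.120 mA.
V(R2) = I·R = 7.706 V; P = V·I = 7.706 × 1.120 = 8.630 mW.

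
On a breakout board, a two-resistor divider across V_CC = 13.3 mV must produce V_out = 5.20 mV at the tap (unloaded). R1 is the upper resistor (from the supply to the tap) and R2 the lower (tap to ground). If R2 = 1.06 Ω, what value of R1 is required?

The divider ratio is R2/(R1+R2) = 5.20/13.3 = 0.3910.
Rearranging, R1 = R2·(1−k)/k = 1.06 × 1.558 = 1.651 Ω.

R1 ≈ 1.65 Ω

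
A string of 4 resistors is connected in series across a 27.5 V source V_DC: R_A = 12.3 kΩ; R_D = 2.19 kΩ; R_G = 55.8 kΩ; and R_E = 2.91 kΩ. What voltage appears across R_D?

V ≈ 0.823 V

Total series resistance ΣR = 12.3 + 2.19 + 55.8 + 2.91 = 73.20 kΩ.
By the voltage-divider rule, V = 27.5 × 2.190/73.20 = 0.8227 V.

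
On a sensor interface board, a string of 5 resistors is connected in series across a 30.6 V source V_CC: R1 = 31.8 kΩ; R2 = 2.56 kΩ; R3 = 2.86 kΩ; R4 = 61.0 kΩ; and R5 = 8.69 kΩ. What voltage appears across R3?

ΣR = 31.8 + 2.56 + 2.86 + 61.0 + 8.69 = 106.9 kΩ.
V = V_CC · R/ΣR = 30.6 × 0.02675 = 0.8186 V.

V ≈ 0.819 V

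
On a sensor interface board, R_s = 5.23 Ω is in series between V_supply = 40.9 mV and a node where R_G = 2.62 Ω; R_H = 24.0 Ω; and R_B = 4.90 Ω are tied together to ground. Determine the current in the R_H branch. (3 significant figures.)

Combine the parallel branches: R_p = (1/2.62 + 1/24.0 + 1/4.90)⁻¹ = 1.594 Ω.
Node voltage V_A = V_supply · R_p/(R_s + R_p) = 40.9 × 0.2336 = 9.553 mV.
I(R_H) = V_A / R_H = 9.553/24.0 = 0.3980 mA.

I ≈ 0.398 mA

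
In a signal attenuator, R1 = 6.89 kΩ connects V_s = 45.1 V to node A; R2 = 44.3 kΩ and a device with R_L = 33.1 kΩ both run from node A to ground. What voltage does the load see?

V_out ≈ 33.1 V

The load sits in parallel with R2, giving an effective lower resistance R2' = R2·R_L/(R2+R_L) = 18.94 kΩ.
Now apply the divider: V_out = 45.1 × 0.7333 = 33.07 V.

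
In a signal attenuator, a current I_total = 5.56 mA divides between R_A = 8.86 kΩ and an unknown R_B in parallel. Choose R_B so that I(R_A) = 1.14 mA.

R_B ≈ 2.29 kΩ

Two-branch current divider: I_A = I_total · R_B/(R_A + R_B).
1.14/5.56 = R_B/(R_A + R_B) → R_B = R_A · (0.2050)/(1 − 0.2050) = 8.86 × 0.2579 = 2.285 kΩ.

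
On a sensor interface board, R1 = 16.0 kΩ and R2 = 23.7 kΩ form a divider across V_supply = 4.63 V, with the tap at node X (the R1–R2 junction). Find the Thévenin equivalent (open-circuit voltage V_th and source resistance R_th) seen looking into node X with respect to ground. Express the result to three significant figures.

With X open, the divider is unloaded: V_th = 4.63 × 23.7/39.70 = 2.764 V.
Looking into X with the source shorted: R_th = R1·R2/(R1+R2) = 16.00 × 23.7/39.70 = 9.552 kΩ.

V_th ≈ 2.76 V, R_th ≈ 9.55 kΩ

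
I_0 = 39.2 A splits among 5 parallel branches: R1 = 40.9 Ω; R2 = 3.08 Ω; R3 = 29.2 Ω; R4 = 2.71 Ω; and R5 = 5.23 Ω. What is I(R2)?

I ≈ 13.5 A

Conductances: ΣG = 1/40.9 + 1/3.08 + 1/29.2 + 1/2.71 + 1/5.23 = 0.9436 (1/Ω).
Current divider: I(R2) = I_0 · G_k/ΣG = 39.2 × (0.3247/0.9436) = 39.2 × 0.3441 = 13.49 A.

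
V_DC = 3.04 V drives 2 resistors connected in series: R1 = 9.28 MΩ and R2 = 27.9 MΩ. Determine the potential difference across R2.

V ≈ 2.28 V

Total series resistance ΣR = 9.28 + 27.9 = 37.18 MΩ.
Voltage divider: V = V_DC · (27.90 / 37.18) = 3.04 × 0.7504 = 2.281 V.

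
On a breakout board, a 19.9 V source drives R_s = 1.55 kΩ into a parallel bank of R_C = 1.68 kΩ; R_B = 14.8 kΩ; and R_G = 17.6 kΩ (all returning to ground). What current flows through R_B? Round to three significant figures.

Combine the parallel branches: R_p = (1/1.68 + 1/14.8 + 1/17.6)⁻¹ = 1.390 kΩ.
V_A = 19.9 × 1.390/2.940 = 9.407 V.
Branch current I = V_A/R_B = 9.407/14.8 = 0.6356 mA.
(Equivalently: I_total = 6.770 mA, then current-divider fraction G_k/ΣG = 0.09389.)

I ≈ 0.636 mA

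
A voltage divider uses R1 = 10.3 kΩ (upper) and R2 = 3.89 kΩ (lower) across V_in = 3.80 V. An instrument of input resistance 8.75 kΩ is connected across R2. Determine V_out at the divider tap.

V_out ≈ 0.788 V

First combine the lower leg with the load: R2 ‖ R_L = 2.693 kΩ.
Now apply the divider: V_out = 3.80 × 0.2073 = 0.7876 V.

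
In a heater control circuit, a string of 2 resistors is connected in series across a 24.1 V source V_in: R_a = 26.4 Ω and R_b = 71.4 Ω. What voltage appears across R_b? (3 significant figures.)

V ≈ 17.6 V

Series total: ΣR = 26.4 + 71.4 = 97.80 Ω.
Voltage divider: V = V_in · (71.40 / 97.80) = 24.1 × 0.7301 = 17.59 V.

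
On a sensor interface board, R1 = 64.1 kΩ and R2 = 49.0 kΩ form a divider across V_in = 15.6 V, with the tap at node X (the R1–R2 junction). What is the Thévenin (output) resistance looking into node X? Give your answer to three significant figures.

R_th ≈ 27.8 kΩ

Looking into X with the source shorted: R_th = R1·R2/(R1+R2) = 64.10 × 49.0/113.1 = 27.77 kΩ.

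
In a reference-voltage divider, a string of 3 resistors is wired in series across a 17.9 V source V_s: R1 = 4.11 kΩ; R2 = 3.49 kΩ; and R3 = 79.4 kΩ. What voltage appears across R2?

ΣR = 4.11 + 3.49 + 79.4 = 87.00 kΩ.
Voltage divider: V = V_s · (3.490 / 87.00) = 17.9 × 0.04011 = 0.7181 V.

V ≈ 0.718 V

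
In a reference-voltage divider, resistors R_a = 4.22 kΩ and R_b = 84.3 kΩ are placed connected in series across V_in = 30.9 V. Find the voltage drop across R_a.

Series total: ΣR = 4.22 + 84.3 = 88.52 kΩ.
V = V_in · R/ΣR = 30.9 × 0.04767 = 1.473 V.

V ≈ 1.47 V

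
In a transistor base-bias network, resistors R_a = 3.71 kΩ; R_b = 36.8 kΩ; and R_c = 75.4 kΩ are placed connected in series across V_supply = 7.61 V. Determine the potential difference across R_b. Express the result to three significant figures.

Series total: ΣR = 3.71 + 36.8 + 75.4 = 115.9 kΩ.
Voltage divider: V = V_supply · (36.80 / 115.9) = 7.61 × 0.3175 = 2.416 V.

V ≈ 2.42 V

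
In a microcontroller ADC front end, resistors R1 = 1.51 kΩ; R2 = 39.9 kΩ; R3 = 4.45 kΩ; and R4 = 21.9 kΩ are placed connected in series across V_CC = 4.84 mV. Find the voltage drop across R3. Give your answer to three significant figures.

Total series resistance ΣR = 1.51 + 39.9 + 4.45 + 21.9 = 67.76 kΩ.
Voltage divider: V = V_CC · (4.450 / 67.76) = 4.84 × 0.06567 = 0.3179 mV.

V ≈ 0.318 mV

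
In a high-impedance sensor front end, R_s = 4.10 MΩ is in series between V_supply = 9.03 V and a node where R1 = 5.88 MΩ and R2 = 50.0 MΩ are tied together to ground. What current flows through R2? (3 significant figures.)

Combine the parallel branches: R_p = (1/5.88 + 1/50.0)⁻¹ = 5.261 MΩ.
V_A = 9.03 × 5.261/9.361 = 5.075 V.
Branch current I = V_A/R2 = 5.075/50.0 = 0.1015 µA.

I ≈ 0.102 µA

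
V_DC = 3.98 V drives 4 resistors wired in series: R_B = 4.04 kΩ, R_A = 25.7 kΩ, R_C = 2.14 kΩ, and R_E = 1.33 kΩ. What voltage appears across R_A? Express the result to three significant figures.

ΣR = 4.04 + 25.7 + 2.14 + 1.33 = 33.21 kΩ.
Voltage divider: V = V_DC · (25.70 / 33.21) = 3.98 × 0.7739 = 3.080 V.

V ≈ 3.08 V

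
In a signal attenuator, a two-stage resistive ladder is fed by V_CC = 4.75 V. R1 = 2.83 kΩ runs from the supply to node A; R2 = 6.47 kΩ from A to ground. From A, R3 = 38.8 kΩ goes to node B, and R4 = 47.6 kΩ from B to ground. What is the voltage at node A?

Node A sees R2 in parallel with the series input of stage 2, R3 + R4 = 86.40 kΩ.
Effective lower resistance at A: R2 ‖ 86.40 = 6.019 kΩ.
V_A = 4.75 × 6.019/(2.83 + 6.019) = 3.231 V.

V_A ≈ 3.23 V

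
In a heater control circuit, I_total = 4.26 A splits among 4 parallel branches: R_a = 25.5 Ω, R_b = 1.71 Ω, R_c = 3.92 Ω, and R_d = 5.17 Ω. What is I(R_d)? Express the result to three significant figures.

I ≈ 0.768 A

ΣG = 1/25.5 + 1/1.71 + 1/3.92 + 1/5.17 = 1.073.
R_d takes the fraction G_k/ΣG = 0.1934/1.073 = 0.1803, so I = 4.26 × 0.1803 = 0.7683 A.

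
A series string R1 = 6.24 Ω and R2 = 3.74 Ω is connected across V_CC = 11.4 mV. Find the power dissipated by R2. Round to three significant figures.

P ≈ 4.88 µW

ΣR = 9.980 Ω → I = 11.4/9.980 = 1.142 mA.
P(R2) = I²·R2 = (1.142)² × 3.74 = 4.880 µW.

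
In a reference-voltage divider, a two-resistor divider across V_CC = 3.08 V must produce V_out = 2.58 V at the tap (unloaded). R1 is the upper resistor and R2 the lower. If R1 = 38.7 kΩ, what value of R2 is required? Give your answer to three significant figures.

Required fraction k = V_out/V_CC = 0.8377.
R2 = R1 · 0.8377/(1 − 0.8377) = 199.7 kΩ.

R2 ≈ 200 kΩ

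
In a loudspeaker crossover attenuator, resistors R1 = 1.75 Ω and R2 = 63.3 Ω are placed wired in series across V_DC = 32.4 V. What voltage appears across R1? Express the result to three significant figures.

Total series resistance ΣR = 1.75 + 63.3 = 65.05 Ω.
Voltage divider: V = V_DC · (1.750 / 65.05) = 32.4 × 0.02690 = 0.8716 V.

V ≈ 0.872 V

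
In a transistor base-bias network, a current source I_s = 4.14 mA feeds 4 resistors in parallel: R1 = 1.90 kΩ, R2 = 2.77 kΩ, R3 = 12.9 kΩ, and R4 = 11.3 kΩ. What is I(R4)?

I ≈ 0.348 mA

Conductances: ΣG = 1/1.90 + 1/2.77 + 1/12.9 + 1/11.3 = 1.053 (1/kΩ).
Current divider: I(R4) = I_s · G_k/ΣG = 4.14 × (0.08850/1.053) = 4.14 × 0.08401 = 0.3478 mA.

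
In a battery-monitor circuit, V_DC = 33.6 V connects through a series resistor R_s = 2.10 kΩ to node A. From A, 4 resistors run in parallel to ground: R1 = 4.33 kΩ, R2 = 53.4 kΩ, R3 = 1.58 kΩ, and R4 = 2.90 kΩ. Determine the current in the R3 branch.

I ≈ 5.94 mA

Parallel bank: R_p = 1/(1/4.33 + 1/53.4 + 1/1.58 + 1/2.90) = 0.8147 kΩ.
V_A = 33.6 × 0.8147/2.915 = 9.392 V.
I(R3) = V_A / R3 = 9.392/1.58 = 5.944 mA.
(Check via current divider: I_total = 11.53 mA; share G_k/ΣG = 0.5156 → same result.)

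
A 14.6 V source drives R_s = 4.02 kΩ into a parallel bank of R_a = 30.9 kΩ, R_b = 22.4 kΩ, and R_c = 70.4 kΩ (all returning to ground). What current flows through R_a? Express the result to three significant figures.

I ≈ 0.346 mA

Parallel bank: R_p = 1/(1/30.9 + 1/22.4 + 1/70.4) = 10.96 kΩ.
V_A = 14.6 × 10.96/14.98 = 10.68 V.
I(R_a) = V_A / R_a = 10.68/30.9 = 0.3457 mA.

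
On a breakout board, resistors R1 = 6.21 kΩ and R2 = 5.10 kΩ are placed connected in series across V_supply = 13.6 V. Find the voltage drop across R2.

ΣR = 6.21 + 5.10 = 11.31 kΩ.
By the voltage-divider rule, V = 13.6 × 5.100/11.31 = 6.133 V.

V ≈ 6.13 V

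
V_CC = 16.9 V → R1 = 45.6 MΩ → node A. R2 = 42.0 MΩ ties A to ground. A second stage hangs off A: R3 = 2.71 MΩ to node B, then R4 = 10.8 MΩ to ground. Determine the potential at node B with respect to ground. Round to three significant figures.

V_B ≈ 2.47 V

Looking into the second stage from A: R3 + R4 = 13.51 MΩ appears in parallel with R2.
R2 ‖ (R3+R4) = 10.22 MΩ.
V_A = 16.9 × 10.22/(45.6 + 10.22) = 3.095 V.
Stage 2 is unloaded, so V_B = V_A · R4/(R3+R4) = 3.095 × 10.8/13.51 = 2.474 V.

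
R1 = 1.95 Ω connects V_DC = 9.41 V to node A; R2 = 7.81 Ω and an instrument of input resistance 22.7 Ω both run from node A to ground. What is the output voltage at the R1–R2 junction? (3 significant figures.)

The load sits in parallel with R2, giving an effective lower resistance R2' = R2·R_L/(R2+R_L) = 5.811 Ω.
Voltage divider with the loaded lower leg: V_out = 9.41 × 5.811/(1.95 + 5.811) = 9.41 × 0.7487 = 7.046 V.
(Unloaded it would be 7.53 V; the load pulls it down.)

V_out ≈ 7.05 V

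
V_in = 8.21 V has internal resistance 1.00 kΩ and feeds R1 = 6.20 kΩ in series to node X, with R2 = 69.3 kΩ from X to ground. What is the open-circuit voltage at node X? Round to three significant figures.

V_th ≈ 7.44 V

R1' = 1.00 + 6.20 = 7.200 kΩ (source resistance + R1).
Open-circuit (no load on X): V_th = V_in · R2/(R1' + R2) = 8.21 × 69.3/(7.200 + 69.3) = 7.437 V.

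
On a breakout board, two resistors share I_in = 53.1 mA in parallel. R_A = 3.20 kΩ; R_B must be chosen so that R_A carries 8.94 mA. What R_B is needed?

R_B ≈ 0.648 kΩ

Two-branch current divider: I_A = I_in · R_B/(R_A + R_B).
8.94/53.1 = R_B/(R_A + R_B) → R_B = R_A · (0.1684)/(1 − 0.1684) = 3.20 × 0.2024 = 0.6478 kΩ.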